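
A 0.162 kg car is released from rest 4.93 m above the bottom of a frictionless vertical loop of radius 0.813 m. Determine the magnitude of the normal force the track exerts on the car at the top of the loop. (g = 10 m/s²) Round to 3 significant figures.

N = 11.5 N

Energy from release to top (height 2r): mgh = ½mv_top² + mg(2r)
v_top² = 2g(h − 2r) = 2(10)(4.93 − 1.626) = 66.080 m²/s²
At the top, both N and weight point toward the centre: N + mg = mv_top²/r
N = m(v_top²/r − g) = 0.162(66.080/0.813 − 10) = 11.55 N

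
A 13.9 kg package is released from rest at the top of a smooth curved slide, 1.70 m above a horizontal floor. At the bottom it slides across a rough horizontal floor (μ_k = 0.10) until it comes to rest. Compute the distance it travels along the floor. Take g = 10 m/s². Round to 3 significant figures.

Energy bookkeeping (friction removes W_f = μ_k N d):
At rest all PE has been dissipated by friction: mgh = μ_k m g d
d = h/μ_k = 1.70/0.10 = 17.00 m

d = 17.0 m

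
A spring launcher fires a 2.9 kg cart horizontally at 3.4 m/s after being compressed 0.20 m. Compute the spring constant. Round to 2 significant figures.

½kx² = ½mv²
k = mv²/x² = (2.9)(3.4)²/(0.20)² = 838.1 N/m

k = 840 N/m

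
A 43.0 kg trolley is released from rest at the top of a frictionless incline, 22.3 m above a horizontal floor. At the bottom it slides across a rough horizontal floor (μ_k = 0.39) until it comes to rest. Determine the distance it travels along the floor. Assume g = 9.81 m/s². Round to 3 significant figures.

Applying the work–energy principle:
At rest all PE has been dissipated by friction: mgh = μ_k m g d
d = h/μ_k = 22.3/0.39 = 57.18 m

d = 57.2 m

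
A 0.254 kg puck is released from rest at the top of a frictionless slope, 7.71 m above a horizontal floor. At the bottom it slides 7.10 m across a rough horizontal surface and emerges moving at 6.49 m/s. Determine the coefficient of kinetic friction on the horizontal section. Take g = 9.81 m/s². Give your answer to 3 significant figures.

Applying the work–energy principle:
mgh = ½mv² + μ_k m g d
mgh = 19.211 J; ½mv² = 5.3493 J
W_f = 19.211 − 5.3493 = 13.86 J
μ_k = W_f/(mg·d) = 13.86/(2.492 × 7.10) = 0.7836

μ_k = 0.784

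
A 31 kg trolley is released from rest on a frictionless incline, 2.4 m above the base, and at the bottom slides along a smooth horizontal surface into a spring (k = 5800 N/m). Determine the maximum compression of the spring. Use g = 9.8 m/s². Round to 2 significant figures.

x = 0.50 m

Gravitational PE at the top equals spring PE at max compression: mgh = ½kx²
x = √(2mgh/k) = √(2 × 31 × 9.8 × 2.4 / 5800) = 0.5014 m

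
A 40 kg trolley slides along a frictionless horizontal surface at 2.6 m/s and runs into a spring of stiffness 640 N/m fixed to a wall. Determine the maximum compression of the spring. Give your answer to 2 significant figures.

x = 0.65 m

Conservation of energy between contact and max compression: ½mv² = ½kx²
x = v√(m/k) = 2.6 × √(40/640) = 0.6500 m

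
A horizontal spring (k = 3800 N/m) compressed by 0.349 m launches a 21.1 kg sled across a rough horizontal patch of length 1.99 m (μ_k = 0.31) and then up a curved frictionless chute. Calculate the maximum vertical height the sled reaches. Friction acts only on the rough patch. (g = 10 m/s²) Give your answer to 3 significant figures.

Spring energy: E₀ = ½kx² = ½(3800)(0.349)² = 231.42 J
Friction: W_f = μ_k mg d = (0.31)(21.1)(10)(1.99) = 130.2 J
Energy at base of ramp: E = 231.42 − 130.2 = 101.26 J
At max height all remaining energy is PE: mgh = E ⇒ h = E/(mg) = 101.26/(21.1 × 10) = 0.4799 m

h = 0.480 m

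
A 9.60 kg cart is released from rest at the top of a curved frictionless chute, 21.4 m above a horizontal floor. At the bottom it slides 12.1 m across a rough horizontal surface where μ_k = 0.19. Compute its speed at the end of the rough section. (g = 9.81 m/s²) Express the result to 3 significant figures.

v = 19.4 m/s

Applying the work–energy principle:
mgh = ½mv² + μ_k m g d
W_f = μ_k mg d = (0.19)(9.60)(9.81)(12.1) = 216.5 J
½mv² = mgh − W_f = 2015.4 − 216.5 = 1798.9 J
v = √(2 × 1798.9/9.60) = 19.36 m/s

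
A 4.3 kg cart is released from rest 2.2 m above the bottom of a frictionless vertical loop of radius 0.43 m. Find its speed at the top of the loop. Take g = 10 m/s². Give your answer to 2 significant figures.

v = 5.2 m/s

Energy conservation: mgh = ½mv_top² + mg(2r)
v_top² = 2g(h − 2r) = 2(10)(2.2 − 0.8600) = 26.80
v_top = 5.177 m/s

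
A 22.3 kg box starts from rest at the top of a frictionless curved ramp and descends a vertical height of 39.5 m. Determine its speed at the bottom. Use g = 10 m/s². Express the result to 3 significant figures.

Energy conservation between the two points: mgh = ½mv²
v = √(2gh) = √(2 × 10 × 39.5) = √790.00 = 28.11 m/s

v = 28.1 m/s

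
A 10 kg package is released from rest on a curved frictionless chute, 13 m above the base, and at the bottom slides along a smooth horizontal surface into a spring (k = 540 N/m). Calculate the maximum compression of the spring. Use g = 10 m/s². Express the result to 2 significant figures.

x = 2.2 m

Gravitational PE at the top equals spring PE at max compression: mgh = ½kx²
x = √(2mgh/k) = √(2 × 10 × 10 × 13 / 540) = 2.194 m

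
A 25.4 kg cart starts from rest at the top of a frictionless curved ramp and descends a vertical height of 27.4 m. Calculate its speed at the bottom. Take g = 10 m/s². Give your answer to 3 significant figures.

Energy conservation between the two points: mgh = ½mv²
The mass cancels from both sides.
v = √(2gh) = √(2 × 10 × 27.4) = √548.00 = 23.41 m/s

v = 23.4 m/s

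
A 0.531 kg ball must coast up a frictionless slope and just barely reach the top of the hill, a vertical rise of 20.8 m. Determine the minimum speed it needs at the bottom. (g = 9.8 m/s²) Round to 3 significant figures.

At the top it is momentarily at rest, so all KE converts to PE: ½mv² = mgh
v = √(2gh) = √(2 × 9.8 × 20.8) = 20.19 m/s

v = 20.2 m/s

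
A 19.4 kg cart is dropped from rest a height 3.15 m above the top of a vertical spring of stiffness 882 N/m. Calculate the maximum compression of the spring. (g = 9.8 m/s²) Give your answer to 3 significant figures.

Take the reference level at the top of the uncompressed spring. At max compression the cart has fallen H + x and is momentarily at rest:
mg(H + x) = ½kx²
½(882)x² − (19.4)(9.8)x − (19.4)(9.8)(3.15) = 0
441.0x² − 190.1x − 598.9 = 0
x = [190.1 + √(36146 + 1.0564e+06)]/(2 × 441.0) = 1.401 m

x = 1.40 m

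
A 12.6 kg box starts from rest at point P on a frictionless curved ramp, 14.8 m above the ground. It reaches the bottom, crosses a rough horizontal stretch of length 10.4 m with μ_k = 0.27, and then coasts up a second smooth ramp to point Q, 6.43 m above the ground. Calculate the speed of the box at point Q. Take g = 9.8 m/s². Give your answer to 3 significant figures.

v = 10.4 m/s

Energy at P: mgh₁ = (12.6)(9.8)(14.8) = 1827.5 J
Friction loss: W_f = μ_k mg d = 346.7 J
At Q: ½mv² + mgh₂ = mgh₁ − W_f
½mv² = 1827.5 − 346.7 − 793.98 = 686.80 J
v = √(2 × 686.80/12.6) = 10.44 m/s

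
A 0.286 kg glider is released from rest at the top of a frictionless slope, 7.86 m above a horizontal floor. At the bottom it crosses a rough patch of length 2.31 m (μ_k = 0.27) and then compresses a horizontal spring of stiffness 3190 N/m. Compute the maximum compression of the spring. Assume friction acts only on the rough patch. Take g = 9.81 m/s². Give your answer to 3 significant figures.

Initial energy: E₁ = mgh = (0.286)(9.81)(7.86) = 22.052 J
Friction removes W_f = μ_k mg d = (0.27)(0.286)(9.81)(2.31) = 1.750 J
Energy reaching the spring: E = 22.052 − 1.750 = 20.303 J
At max compression ½kx² = E ⇒ x = √(2E/k) = √(2 × 20.303/3190) = 0.1128 m

x = 0.113 m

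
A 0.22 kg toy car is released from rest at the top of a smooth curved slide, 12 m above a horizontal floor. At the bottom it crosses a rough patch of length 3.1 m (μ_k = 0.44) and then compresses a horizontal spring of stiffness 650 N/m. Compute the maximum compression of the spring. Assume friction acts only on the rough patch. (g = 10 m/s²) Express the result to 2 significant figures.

Initial energy: E₁ = mgh = (0.22)(10)(12) = 26.400 J
Friction removes W_f = μ_k mg d = (0.44)(0.22)(10)(3.1) = 3.001 J
Energy reaching the spring: E = 26.400 − 3.001 = 23.399 J
At max compression ½kx² = E ⇒ x = √(2E/k) = √(2 × 23.399/650) = 0.2683 m

x = 0.27 m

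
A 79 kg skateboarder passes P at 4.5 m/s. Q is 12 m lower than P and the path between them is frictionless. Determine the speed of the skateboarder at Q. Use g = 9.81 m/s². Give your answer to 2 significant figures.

Equating total energy at the two states: ½mv₀² + mgh = ½mv²
v² = v₀² + 2gh = (4.5)² + 2(9.81)(12) = 255.69
v = √255.69 = 15.99 m/s

v = 16 m/s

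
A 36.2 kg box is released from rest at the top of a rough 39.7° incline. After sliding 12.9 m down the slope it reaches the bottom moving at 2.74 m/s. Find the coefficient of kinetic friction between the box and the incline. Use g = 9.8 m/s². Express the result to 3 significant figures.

μ_k = 0.792

mgh = ½mv² + μ_k (mg cosθ) L, with h = L sinθ
mgL sinθ = 2923.3 J; ½mv² = 135.89 J
W_f = 2923.3 − 135.89 = 2787 J
μ_k = W_f/(mg cosθ · L) = 2787/(273.0 × 12.9) = 0.7916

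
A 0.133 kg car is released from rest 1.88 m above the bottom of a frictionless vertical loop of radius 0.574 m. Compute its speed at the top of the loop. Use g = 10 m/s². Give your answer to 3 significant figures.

Energy conservation: mgh = ½mv_top² + mg(2r)
v_top² = 2g(h − 2r) = 2(10)(1.88 − 1.148) = 14.64
v_top = 3.826 m/s

v = 3.83 m/s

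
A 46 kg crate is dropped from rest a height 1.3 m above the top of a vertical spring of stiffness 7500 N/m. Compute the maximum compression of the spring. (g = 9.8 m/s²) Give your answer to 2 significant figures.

Let x be the compression. The total drop is H + x, and the crate is instantaneously at rest at max compression, so energy conservation gives:
mg(H + x) = ½kx²
½(7500)x² − (46)(9.8)x − (46)(9.8)(1.3) = 0
3750x² − 450.8x − 586.0 = 0
x = [450.8 + √(203221 + 8.7906e+06)]/(2 × 3750) = 0.4600 m

x = 0.46 m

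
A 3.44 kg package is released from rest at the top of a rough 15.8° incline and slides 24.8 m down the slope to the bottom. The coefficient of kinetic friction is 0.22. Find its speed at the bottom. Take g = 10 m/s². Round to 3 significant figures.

Taking the bottom as reference, mgh = ½mv² + μ_k N L with h = L sinθ, N = mg cosθ:
mgh = mgL sinθ = (3.44)(10)(24.8)sin15.8° = 232.29 J
W_f = μ_k mg cosθ · L = (0.22)(3.44)(10)cos15.8°·24.8 = 180.6 J
½mv² = 232.29 − 180.6 = 51.692 J
v = √(2 × 51.692/3.44) = 5.482 m/s

v = 5.48 m/s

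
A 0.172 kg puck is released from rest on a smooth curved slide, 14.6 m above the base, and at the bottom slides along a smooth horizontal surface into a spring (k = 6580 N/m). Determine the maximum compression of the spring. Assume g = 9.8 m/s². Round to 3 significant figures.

At max compression the puck is momentarily at rest: mgh = ½kx²
x = √(2mgh/k) = √(2 × 0.172 × 9.8 × 14.6 / 6580) = 0.08649 m

x = 0.0865 m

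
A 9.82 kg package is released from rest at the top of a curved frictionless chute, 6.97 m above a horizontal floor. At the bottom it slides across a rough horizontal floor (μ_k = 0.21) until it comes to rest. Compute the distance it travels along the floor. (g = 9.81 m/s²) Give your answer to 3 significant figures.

d = 33.2 m

Energy bookkeeping (friction removes W_f = μ_k N d):
At rest all PE has been dissipated by friction: mgh = μ_k m g d
d = h/μ_k = 6.97/0.21 = 33.19 m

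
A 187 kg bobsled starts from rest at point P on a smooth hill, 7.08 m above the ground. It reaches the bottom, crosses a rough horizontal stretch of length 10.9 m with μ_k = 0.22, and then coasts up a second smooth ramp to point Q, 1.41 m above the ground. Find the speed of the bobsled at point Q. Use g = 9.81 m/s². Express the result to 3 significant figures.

Energy at P: mgh₁ = (187)(9.81)(7.08) = 12988 J
Friction loss: W_f = μ_k mg d = 4399 J
At Q: ½mv² + mgh₂ = mgh₁ − W_f
½mv² = 12988 − 4399 − 2586.6 = 6002.4 J
v = √(2 × 6002.4/187) = 8.012 m/s

v = 8.01 m/s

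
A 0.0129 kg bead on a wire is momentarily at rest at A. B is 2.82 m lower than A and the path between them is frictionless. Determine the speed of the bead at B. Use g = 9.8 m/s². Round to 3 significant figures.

v = 7.43 m/s

By conservation of mechanical energy, mgh = ½mv²
The mass cancels from both sides.
v = √(2gh) = √(2 × 9.8 × 2.82) = √55.272 = 7.435 m/s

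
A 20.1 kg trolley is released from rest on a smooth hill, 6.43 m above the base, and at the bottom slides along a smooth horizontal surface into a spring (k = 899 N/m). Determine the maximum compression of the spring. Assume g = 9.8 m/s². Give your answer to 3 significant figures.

x = 1.68 m

Gravitational PE at the top equals spring PE at max compression: mgh = ½kx²
x = √(2mgh/k) = √(2 × 20.1 × 9.8 × 6.43 / 899) = 1.679 m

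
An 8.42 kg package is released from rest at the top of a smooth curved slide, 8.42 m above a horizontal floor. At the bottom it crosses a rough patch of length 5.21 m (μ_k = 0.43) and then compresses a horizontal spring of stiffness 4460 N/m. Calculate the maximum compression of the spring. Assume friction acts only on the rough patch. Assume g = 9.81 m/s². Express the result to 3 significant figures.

Initial energy: E₁ = mgh = (8.42)(9.81)(8.42) = 695.49 J
Friction removes W_f = μ_k mg d = (0.43)(8.42)(9.81)(5.21) = 185.0 J
Energy reaching the spring: E = 695.49 − 185.0 = 510.44 J
At max compression ½kx² = E ⇒ x = √(2E/k) = √(2 × 510.44/4460) = 0.4784 m

x = 0.478 m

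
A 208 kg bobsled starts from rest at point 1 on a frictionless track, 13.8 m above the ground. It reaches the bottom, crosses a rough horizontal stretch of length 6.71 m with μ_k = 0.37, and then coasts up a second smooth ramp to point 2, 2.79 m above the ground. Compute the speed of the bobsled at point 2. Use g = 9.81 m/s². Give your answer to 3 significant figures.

Energy at 1: mgh₁ = (208)(9.81)(13.8) = 28159 J
Friction loss: W_f = μ_k mg d = 5066 J
At 2: ½mv² + mgh₂ = mgh₁ − W_f
½mv² = 28159 − 5066 − 5692.9 = 17400 J
v = √(2 × 17400/208) = 12.93 m/s

v = 12.9 m/s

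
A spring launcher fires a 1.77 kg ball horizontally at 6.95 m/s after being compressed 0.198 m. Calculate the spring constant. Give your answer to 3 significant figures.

½kx² = ½mv²
k = mv²/x² = (1.77)(6.95)²/(0.198)² = 2181 N/m

k = 2180 N/m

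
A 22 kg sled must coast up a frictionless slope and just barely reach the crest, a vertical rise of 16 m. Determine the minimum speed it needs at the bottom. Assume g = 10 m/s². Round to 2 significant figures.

At the top it is momentarily at rest, so all KE converts to PE: ½mv² = mgh
v = √(2gh) = √(2 × 10 × 16) = 17.89 m/s

v = 18 m/s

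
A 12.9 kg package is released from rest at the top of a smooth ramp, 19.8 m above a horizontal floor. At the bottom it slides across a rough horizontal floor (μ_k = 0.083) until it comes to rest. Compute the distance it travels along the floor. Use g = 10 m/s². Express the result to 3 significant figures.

Energy bookkeeping (friction removes W_f = μ_k N d):
At rest all PE has been dissipated by friction: mgh = μ_k m g d
d = h/μ_k = 19.8/0.083 = 238.6 m

d = 239 m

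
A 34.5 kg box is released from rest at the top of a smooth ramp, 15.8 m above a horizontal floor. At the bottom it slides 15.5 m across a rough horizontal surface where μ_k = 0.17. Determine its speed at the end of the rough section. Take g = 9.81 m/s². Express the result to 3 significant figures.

Energy bookkeeping (friction removes W_f = μ_k N d):
mgh = ½mv² + μ_k m g d
W_f = μ_k mg d = (0.17)(34.5)(9.81)(15.5) = 891.8 J
½mv² = mgh − W_f = 5347.4 − 891.8 = 4455.6 J
v = √(2 × 4455.6/34.5) = 16.07 m/s

v = 16.1 m/s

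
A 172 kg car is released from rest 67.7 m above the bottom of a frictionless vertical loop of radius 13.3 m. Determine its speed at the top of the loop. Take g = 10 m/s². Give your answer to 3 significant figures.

v = 28.7 m/s

Energy conservation: mgh = ½mv_top² + mg(2r)
v_top² = 2g(h − 2r) = 2(10)(67.7 − 26.60) = 822.0
v_top = 28.67 m/s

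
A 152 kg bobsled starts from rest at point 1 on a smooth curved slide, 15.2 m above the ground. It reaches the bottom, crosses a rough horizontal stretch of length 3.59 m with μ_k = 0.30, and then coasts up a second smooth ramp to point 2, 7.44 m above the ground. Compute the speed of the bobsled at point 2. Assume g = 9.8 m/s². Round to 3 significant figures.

Energy at 1: mgh₁ = (152)(9.8)(15.2) = 22642 J
Friction loss: W_f = μ_k mg d = 1604 J
At 2: ½mv² + mgh₂ = mgh₁ − W_f
½mv² = 22642 − 1604 − 11083 = 9955.0 J
v = √(2 × 9955.0/152) = 11.44 m/s

v = 11.4 m/s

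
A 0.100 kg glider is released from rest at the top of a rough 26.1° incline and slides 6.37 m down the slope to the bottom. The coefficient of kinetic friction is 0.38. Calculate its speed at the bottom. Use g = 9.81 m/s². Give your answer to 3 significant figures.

Energy: mgh = ½mv² + W_f, with h = L sinθ and W_f = μ_k (mg cosθ) L
mgh = mgL sinθ = (0.100)(9.81)(6.37)sin26.1° = 2.7492 J
W_f = μ_k mg cosθ · L = (0.38)(0.100)(9.81)cos26.1°·6.37 = 2.132 J
½mv² = 2.7492 − 2.132 = 0.61670 J
v = √(2 × 0.61670/0.100) = 3.512 m/s

v = 3.51 m/s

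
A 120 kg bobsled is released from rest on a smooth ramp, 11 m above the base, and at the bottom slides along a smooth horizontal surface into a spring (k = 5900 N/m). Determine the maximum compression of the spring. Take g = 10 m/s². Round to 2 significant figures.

Energy conservation (no friction) from release to max compression: mgh = ½kx²
x = √(2mgh/k) = √(2 × 120 × 10 × 11 / 5900) = 2.115 m

x = 2.1 m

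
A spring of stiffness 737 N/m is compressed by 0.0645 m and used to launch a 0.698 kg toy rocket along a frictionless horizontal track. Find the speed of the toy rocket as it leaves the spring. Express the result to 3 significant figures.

v = 2.10 m/s

Conservation of energy: ½kx² = ½mv²
v = x√(k/m) = 0.0645 × √(737/0.698) = 2.096 m/s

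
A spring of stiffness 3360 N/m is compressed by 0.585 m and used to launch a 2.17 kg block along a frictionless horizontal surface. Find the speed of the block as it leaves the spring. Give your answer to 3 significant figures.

v = 23.0 m/s

Conservation of energy: ½kx² = ½mv²
v = x√(k/m) = 0.585 × √(3360/2.17) = 23.02 m/s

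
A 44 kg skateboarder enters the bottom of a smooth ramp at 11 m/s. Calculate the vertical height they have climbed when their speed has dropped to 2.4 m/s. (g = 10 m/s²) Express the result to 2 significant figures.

Energy balance between the two points: ½mv₁² = ½mv₂² + mgh
h = (v₁² − v₂²)/(2g) = (11² − 2.4²)/(2 × 10) = 5.762 m

h = 5.8 m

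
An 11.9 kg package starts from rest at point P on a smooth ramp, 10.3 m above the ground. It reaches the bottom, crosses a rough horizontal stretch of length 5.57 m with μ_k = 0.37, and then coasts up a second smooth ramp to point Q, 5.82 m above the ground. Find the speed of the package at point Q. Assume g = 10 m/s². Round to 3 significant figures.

Energy at P: mgh₁ = (11.9)(10)(10.3) = 1225.7 J
Friction loss: W_f = μ_k mg d = 245.2 J
At Q: ½mv² + mgh₂ = mgh₁ − W_f
½mv² = 1225.7 − 245.2 − 692.58 = 287.87 J
v = √(2 × 287.87/11.9) = 6.956 m/s

v = 6.96 m/s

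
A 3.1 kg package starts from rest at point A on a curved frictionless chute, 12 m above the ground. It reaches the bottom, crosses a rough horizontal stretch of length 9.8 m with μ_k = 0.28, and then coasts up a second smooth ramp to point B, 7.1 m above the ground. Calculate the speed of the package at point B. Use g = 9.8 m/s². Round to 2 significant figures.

Energy at A: mgh₁ = (3.1)(9.8)(12) = 364.56 J
Friction loss: W_f = μ_k mg d = 83.36 J
At B: ½mv² + mgh₂ = mgh₁ − W_f
½mv² = 364.56 − 83.36 − 215.70 = 65.499 J
v = √(2 × 65.499/3.1) = 6.501 m/s

v = 6.5 m/s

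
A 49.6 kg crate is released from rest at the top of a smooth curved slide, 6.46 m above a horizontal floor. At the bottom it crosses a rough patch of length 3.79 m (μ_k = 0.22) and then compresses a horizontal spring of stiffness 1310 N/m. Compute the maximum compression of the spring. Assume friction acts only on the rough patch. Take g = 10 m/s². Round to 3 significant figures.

x = 2.06 m

Initial energy: E₁ = mgh = (49.6)(10)(6.46) = 3204.2 J
Friction removes W_f = μ_k mg d = (0.22)(49.6)(10)(3.79) = 413.6 J
Energy reaching the spring: E = 3204.2 − 413.6 = 2790.6 J
At max compression ½kx² = E ⇒ x = √(2E/k) = √(2 × 2790.6/1310) = 2.064 m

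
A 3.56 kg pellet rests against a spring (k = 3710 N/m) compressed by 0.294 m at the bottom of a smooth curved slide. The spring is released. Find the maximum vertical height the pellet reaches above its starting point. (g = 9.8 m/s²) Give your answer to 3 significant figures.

All spring PE becomes gravitational PE at the highest point: ½kx² = mgh
h = kx²/(2mg) = (3710)(0.294)²/(2 × 3.56 × 9.8) = 4.596 m

h = 4.60 m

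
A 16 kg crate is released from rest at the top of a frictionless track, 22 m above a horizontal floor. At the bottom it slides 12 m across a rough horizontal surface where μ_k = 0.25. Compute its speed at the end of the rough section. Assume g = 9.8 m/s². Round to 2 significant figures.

v = 19 m/s

Applying the work–energy principle:
mgh = ½mv² + μ_k m g d
W_f = μ_k mg d = (0.25)(16)(9.8)(12) = 470.4 J
½mv² = mgh − W_f = 3449.6 − 470.4 = 2979.2 J
v = √(2 × 2979.2/16) = 19.30 m/s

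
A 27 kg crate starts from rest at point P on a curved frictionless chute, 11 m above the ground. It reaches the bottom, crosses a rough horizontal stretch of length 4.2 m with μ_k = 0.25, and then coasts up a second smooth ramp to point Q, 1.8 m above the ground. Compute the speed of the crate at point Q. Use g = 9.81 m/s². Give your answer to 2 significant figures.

Energy at P: mgh₁ = (27)(9.81)(11) = 2913.6 J
Friction loss: W_f = μ_k mg d = 278.1 J
At Q: ½mv² + mgh₂ = mgh₁ − W_f
½mv² = 2913.6 − 278.1 − 476.77 = 2158.7 J
v = √(2 × 2158.7/27) = 12.65 m/s

v = 13 m/s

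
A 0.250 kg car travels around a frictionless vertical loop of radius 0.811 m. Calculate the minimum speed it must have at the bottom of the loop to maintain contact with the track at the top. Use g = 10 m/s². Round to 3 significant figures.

At the top: mg = mv_top²/r ⇒ v_top² = gr = 8.110 m²/s²
Energy from bottom to top (height 2r): ½mv_bot² = ½mv_top² + mg(2r)
v_bot² = gr + 4gr = 5gr = 40.55
v_bot = √(5gr) = 6.368 m/s

v = 6.37 m/s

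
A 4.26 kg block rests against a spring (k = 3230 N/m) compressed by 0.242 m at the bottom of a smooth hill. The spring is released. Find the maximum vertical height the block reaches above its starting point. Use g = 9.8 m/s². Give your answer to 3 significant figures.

h = 2.27 m

All spring PE becomes gravitational PE at the highest point: ½kx² = mgh
h = kx²/(2mg) = (3230)(0.242)²/(2 × 4.26 × 9.8) = 2.266 m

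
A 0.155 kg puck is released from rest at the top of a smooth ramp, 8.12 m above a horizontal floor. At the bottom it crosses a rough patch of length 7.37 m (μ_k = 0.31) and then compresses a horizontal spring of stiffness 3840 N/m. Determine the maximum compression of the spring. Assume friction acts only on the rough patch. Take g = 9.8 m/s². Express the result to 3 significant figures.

Initial energy: E₁ = mgh = (0.155)(9.8)(8.12) = 12.334 J
Friction removes W_f = μ_k mg d = (0.31)(0.155)(9.8)(7.37) = 3.470 J
Energy reaching the spring: E = 12.334 − 3.470 = 8.8638 J
At max compression ½kx² = E ⇒ x = √(2E/k) = √(2 × 8.8638/3840) = 0.06795 m

x = 0.0679 m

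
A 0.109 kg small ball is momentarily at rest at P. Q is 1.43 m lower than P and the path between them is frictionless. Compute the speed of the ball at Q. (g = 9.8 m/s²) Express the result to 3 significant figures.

v = 5.29 m/s

Energy conservation between the two points: mgh = ½mv²
v = √(2gh) = √(2 × 9.8 × 1.43) = √28.028 = 5.294 m/s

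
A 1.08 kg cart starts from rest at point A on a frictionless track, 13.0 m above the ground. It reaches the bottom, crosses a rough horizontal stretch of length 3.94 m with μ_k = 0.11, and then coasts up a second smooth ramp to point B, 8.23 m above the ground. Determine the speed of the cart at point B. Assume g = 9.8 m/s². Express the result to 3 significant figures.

Energy at A: mgh₁ = (1.08)(9.8)(13.0) = 137.59 J
Friction loss: W_f = μ_k mg d = 4.587 J
At B: ½mv² + mgh₂ = mgh₁ − W_f
½mv² = 137.59 − 4.587 − 87.106 = 45.899 J
v = √(2 × 45.899/1.08) = 9.219 m/s

v = 9.22 m/s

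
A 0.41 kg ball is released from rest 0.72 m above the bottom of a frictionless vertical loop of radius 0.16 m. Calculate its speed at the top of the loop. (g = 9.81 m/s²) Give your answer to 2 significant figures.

v = 2.8 m/s

Energy conservation: mgh = ½mv_top² + mg(2r)
v_top² = 2g(h − 2r) = 2(9.81)(0.72 − 0.3200) = 7.848
v_top = 2.801 m/s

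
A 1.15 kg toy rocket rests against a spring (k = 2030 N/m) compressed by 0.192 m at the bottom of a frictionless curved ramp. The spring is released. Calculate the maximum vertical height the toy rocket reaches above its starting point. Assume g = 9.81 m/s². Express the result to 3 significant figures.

h = 3.32 m

Energy conservation from release to the highest point: ½kx² = mgh
h = kx²/(2mg) = (2030)(0.192)²/(2 × 1.15 × 9.81) = 3.317 m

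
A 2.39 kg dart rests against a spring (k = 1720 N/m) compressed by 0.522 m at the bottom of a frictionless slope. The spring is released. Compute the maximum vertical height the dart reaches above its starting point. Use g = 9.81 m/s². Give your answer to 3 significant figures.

h = 9.99 m

Energy conservation from release to the highest point: ½kx² = mgh
h = kx²/(2mg) = (1720)(0.522)²/(2 × 2.39 × 9.81) = 9.995 m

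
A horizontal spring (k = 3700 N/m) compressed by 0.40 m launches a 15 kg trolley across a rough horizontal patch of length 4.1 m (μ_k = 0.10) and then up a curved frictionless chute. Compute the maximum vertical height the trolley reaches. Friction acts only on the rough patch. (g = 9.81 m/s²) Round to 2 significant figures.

Spring energy: E₀ = ½kx² = ½(3700)(0.40)² = 296.00 J
Friction: W_f = μ_k mg d = (0.10)(15)(9.81)(4.1) = 60.33 J
Energy at base of ramp: E = 296.00 − 60.33 = 235.67 J
At max height all remaining energy is PE: mgh = E ⇒ h = E/(mg) = 235.67/(15 × 9.81) = 1.602 m

h = 1.6 m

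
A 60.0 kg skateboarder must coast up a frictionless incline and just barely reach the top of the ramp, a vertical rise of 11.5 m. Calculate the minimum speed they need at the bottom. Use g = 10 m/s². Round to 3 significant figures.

At the top they are momentarily at rest, so all KE converts to PE: ½mv² = mgh
v = √(2gh) = √(2 × 10 × 11.5) = 15.17 m/s

v = 15.2 m/s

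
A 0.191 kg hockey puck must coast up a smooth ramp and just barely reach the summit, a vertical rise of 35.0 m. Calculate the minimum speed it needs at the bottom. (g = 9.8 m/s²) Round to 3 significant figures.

At the top it is momentarily at rest, so all KE converts to PE: ½mv² = mgh
v = √(2gh) = √(2 × 9.8 × 35.0) = 26.19 m/s

v = 26.2 m/s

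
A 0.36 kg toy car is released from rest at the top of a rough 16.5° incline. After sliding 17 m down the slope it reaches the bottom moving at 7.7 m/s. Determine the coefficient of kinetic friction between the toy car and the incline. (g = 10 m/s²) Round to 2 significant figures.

The energy dissipated by friction is the PE lost minus the KE gained:
mgL sinθ = 17.382 J; ½mv² = 10.672 J
W_f = 17.382 − 10.672 = 6.710 J
μ_k = W_f/(mg cosθ · L) = 6.710/(3.452 × 17) = 0.1143

μ_k = 0.11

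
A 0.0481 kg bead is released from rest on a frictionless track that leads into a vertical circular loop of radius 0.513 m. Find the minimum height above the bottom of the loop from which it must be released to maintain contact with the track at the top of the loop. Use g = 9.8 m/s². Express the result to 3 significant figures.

h = 1.28 m

At the top, for minimum speed gravity alone supplies the centripetal force: mg = mv_top²/r ⇒ v_top² = gr = 5.027 m²/s²
Energy conservation from release height h to the top (height 2r): mgh = ½mv_top² + mg(2r)
h = v_top²/(2g) + 2r = r/2 + 2r = 5r/2 = 1.282 m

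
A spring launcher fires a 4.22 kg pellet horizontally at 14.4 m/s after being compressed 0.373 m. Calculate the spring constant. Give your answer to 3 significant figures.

½kx² = ½mv²
k = mv²/x² = (4.22)(14.4)²/(0.373)² = 6290 N/m

k = 6290 N/m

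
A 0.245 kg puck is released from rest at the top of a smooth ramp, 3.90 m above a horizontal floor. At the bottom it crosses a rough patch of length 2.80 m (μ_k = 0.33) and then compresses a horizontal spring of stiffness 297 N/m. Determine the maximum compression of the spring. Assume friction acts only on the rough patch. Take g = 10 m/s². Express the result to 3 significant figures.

Initial energy: E₁ = mgh = (0.245)(10)(3.90) = 9.5550 J
Friction removes W_f = μ_k mg d = (0.33)(0.245)(10)(2.80) = 2.264 J
Energy reaching the spring: E = 9.5550 − 2.264 = 7.2912 J
At max compression ½kx² = E ⇒ x = √(2E/k) = √(2 × 7.2912/297) = 0.2216 m

x = 0.222 m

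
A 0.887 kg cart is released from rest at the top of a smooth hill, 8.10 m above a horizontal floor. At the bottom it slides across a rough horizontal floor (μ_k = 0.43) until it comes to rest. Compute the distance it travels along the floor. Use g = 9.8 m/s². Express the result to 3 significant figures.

d = 18.8 m

Energy at the top = energy at the end + work done against friction:
At rest all PE has been dissipated by friction: mgh = μ_k m g d
d = h/μ_k = 8.10/0.43 = 18.84 m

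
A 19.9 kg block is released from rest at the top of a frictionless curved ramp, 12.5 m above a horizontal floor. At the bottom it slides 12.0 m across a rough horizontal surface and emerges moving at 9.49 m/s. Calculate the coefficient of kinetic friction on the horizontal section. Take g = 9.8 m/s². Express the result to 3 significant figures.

μ_k = 0.659

Applying the work–energy principle:
mgh = ½mv² + μ_k m g d
mgh = 2437.8 J; ½mv² = 896.10 J
W_f = 2437.8 − 896.10 = 1542 J
μ_k = W_f/(mg·d) = 1542/(195.0 × 12.0) = 0.6588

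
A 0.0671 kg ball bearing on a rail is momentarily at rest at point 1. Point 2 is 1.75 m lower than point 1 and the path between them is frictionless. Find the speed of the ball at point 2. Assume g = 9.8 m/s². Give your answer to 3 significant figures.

v = 5.86 m/s

Energy conservation between the two points: mgh = ½mv²
v = √(2gh) = √(2 × 9.8 × 1.75) = √34.300 = 5.857 m/s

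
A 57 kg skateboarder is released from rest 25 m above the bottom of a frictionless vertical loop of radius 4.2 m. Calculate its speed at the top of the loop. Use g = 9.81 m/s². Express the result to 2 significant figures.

v = 18 m/s

Energy conservation: mgh = ½mv_top² + mg(2r)
v_top² = 2g(h − 2r) = 2(9.81)(25 − 8.400) = 325.7
v_top = 18.05 m/s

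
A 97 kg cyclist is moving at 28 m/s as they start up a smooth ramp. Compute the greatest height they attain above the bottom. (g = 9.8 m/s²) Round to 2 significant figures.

Setting KE at the bottom equal to PE gained: ½mv² = mgh
h = v²/(2g) = 28²/(2 × 9.8) = 40.00 m

h = 40 m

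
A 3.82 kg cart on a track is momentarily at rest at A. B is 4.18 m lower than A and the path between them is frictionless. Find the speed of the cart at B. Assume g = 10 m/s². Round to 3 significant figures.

Equating total energy at the two states: mgh = ½mv²
v = √(2gh) = √(2 × 10 × 4.18) = √83.600 = 9.143 m/s

v = 9.14 m/s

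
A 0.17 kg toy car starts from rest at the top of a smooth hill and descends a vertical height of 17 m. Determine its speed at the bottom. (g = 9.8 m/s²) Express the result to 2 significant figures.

Equating total energy at the two states: mgh = ½mv²
v = √(2gh) = √(2 × 9.8 × 17) = √333.20 = 18.25 m/s

v = 18 m/s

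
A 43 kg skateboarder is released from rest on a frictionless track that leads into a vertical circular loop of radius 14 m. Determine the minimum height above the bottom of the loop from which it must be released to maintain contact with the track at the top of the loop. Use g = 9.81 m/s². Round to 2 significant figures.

h = 35 m

At the top, for minimum speed gravity alone supplies the centripetal force: mg = mv_top²/r ⇒ v_top² = gr = 137.3 m²/s²
Energy conservation from release height h to the top (height 2r): mgh = ½mv_top² + mg(2r)
h = v_top²/(2g) + 2r = r/2 + 2r = 5r/2 = 35.00 m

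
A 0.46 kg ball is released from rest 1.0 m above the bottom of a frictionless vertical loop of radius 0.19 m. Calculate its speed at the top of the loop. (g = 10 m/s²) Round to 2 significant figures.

v = 3.5 m/s

Energy conservation: mgh = ½mv_top² + mg(2r)
v_top² = 2g(h − 2r) = 2(10)(1.0 − 0.3800) = 12.40
v_top = 3.521 m/s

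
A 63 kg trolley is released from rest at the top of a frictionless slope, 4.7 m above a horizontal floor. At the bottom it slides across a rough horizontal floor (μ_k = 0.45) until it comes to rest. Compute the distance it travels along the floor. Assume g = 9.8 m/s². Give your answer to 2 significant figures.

Energy bookkeeping (friction removes W_f = μ_k N d):
At rest all PE has been dissipated by friction: mgh = μ_k m g d
d = h/μ_k = 4.7/0.45 = 10.44 m

d = 10 m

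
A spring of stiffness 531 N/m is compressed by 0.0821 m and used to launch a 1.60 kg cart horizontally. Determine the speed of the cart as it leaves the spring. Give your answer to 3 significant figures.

The cart leaves the spring when the spring is at natural length, so ½kx² = ½mv²
v = x√(k/m) = 0.0821 × √(531/1.60) = 1.496 m/s

v = 1.50 m/s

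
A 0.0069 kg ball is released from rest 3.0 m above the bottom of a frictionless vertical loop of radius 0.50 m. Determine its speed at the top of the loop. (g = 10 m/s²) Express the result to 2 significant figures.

v = 6.3 m/s

Energy conservation: mgh = ½mv_top² + mg(2r)
v_top² = 2g(h − 2r) = 2(10)(3.0 − 1.000) = 40.00
v_top = 6.325 m/s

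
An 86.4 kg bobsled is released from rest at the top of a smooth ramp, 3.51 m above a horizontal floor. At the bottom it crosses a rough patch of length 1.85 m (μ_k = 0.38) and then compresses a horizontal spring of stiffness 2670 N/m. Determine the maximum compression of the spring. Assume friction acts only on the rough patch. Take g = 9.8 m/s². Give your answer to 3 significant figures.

x = 1.33 m

Initial energy: E₁ = mgh = (86.4)(9.8)(3.51) = 2972.0 J
Friction removes W_f = μ_k mg d = (0.38)(86.4)(9.8)(1.85) = 595.2 J
Energy reaching the spring: E = 2972.0 − 595.2 = 2376.7 J
At max compression ½kx² = E ⇒ x = √(2E/k) = √(2 × 2376.7/2670) = 1.334 m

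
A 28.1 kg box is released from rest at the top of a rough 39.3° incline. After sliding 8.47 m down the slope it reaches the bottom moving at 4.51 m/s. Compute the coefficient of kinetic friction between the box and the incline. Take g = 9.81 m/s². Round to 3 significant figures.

μ_k = 0.660

Energy balance down the incline: mg L sinθ − ½mv² = μ_k (mg cosθ) L
mgL sinθ = 1478.8 J; ½mv² = 285.78 J
W_f = 1478.8 − 285.78 = 1193 J
μ_k = W_f/(mg cosθ · L) = 1193/(213.3 × 8.47) = 0.6603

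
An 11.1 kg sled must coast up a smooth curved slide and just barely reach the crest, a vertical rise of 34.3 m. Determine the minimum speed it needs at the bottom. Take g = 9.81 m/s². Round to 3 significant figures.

At the top it is momentarily at rest, so all KE converts to PE: ½mv² = mgh
v = √(2gh) = √(2 × 9.81 × 34.3) = 25.94 m/s

v = 25.9 m/s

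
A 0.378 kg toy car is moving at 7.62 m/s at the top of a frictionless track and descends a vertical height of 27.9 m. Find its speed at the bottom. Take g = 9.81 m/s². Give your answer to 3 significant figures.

v = 24.6 m/s

Equating total energy at the two states: ½mv₀² + mgh = ½mv²
v² = v₀² + 2gh = (7.62)² + 2(9.81)(27.9) = 605.46
v = √605.46 = 24.61 m/s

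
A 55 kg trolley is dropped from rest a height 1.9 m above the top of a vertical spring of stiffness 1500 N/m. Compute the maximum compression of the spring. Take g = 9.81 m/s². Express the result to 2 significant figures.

x = 1.6 m

Let x be the compression. The total drop is H + x, and the trolley is instantaneously at rest at max compression, so energy conservation gives:
mg(H + x) = ½kx²
½(1500)x² − (55)(9.81)x − (55)(9.81)(1.9) = 0
750.0x² − 539.6x − 1025 = 0
x = [539.6 + √(291114 + 3.0754e+06)]/(2 × 750.0) = 1.583 m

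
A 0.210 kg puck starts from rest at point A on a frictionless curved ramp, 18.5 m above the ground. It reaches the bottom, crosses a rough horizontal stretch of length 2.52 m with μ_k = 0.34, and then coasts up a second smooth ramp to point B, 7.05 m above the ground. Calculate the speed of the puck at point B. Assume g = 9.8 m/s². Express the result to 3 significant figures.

v = 14.4 m/s

Energy at A: mgh₁ = (0.210)(9.8)(18.5) = 38.073 J
Friction loss: W_f = μ_k mg d = 1.763 J
At B: ½mv² + mgh₂ = mgh₁ − W_f
½mv² = 38.073 − 1.763 − 14.509 = 21.801 J
v = √(2 × 21.801/0.210) = 14.41 m/s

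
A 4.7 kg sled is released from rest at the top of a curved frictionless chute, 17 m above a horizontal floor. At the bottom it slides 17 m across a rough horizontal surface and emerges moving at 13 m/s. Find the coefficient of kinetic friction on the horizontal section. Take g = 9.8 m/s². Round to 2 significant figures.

Energy at the top = energy at the end + work done against friction:
mgh = ½mv² + μ_k m g d
mgh = 783.02 J; ½mv² = 397.15 J
W_f = 783.02 − 397.15 = 385.9 J
μ_k = W_f/(mg·d) = 385.9/(46.06 × 17) = 0.4928

μ_k = 0.49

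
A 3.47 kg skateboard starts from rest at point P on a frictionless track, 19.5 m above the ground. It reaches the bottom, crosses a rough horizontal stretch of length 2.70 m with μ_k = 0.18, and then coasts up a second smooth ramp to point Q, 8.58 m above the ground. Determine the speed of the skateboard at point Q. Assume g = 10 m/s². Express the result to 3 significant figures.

Energy at P: mgh₁ = (3.47)(10)(19.5) = 676.65 J
Friction loss: W_f = μ_k mg d = 16.86 J
At Q: ½mv² + mgh₂ = mgh₁ − W_f
½mv² = 676.65 − 16.86 − 297.73 = 362.06 J
v = √(2 × 362.06/3.47) = 14.45 m/s

v = 14.4 m/s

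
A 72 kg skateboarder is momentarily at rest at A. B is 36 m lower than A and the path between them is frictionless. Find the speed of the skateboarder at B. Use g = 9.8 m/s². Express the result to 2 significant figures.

By conservation of mechanical energy, mgh = ½mv²
The mass cancels from both sides.
v = √(2gh) = √(2 × 9.8 × 36) = √705.60 = 26.56 m/s

v = 27 m/s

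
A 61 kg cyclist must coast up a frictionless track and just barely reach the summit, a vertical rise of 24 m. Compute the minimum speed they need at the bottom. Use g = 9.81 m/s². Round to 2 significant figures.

v = 22 m/s

At the top they are momentarily at rest, so all KE converts to PE: ½mv² = mgh
v = √(2gh) = √(2 × 9.81 × 24) = 21.70 m/s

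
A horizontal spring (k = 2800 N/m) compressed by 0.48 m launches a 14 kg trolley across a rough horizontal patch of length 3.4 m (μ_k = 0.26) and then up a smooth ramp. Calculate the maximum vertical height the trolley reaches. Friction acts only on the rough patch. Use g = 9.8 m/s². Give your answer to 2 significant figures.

Spring energy: E₀ = ½kx² = ½(2800)(0.48)² = 322.56 J
Friction: W_f = μ_k mg d = (0.26)(14)(9.8)(3.4) = 121.3 J
Energy at base of ramp: E = 322.56 − 121.3 = 201.28 J
At max height all remaining energy is PE: mgh = E ⇒ h = E/(mg) = 201.28/(14 × 9.8) = 1.467 m

h = 1.5 m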